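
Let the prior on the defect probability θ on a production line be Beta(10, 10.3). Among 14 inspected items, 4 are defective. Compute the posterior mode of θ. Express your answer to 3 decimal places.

θ̂_MAP = 0.402

Prior: Beta(10, 10.3).
Data: 4 successes in 14 trials. The binomial likelihood contributes θ^4(1−θ)^10, so the posterior is Beta(10+4, 10.3+10) = Beta(14, 20.3).
For Beta(a, b) with a, b > 1 the mode is (a−1)/(a+b−2) = 13/32.3 ≈ 0.402.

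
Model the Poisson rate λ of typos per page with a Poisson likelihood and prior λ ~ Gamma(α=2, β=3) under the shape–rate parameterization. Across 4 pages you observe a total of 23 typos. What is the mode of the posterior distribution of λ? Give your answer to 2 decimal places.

Σxᵢ = 23, n = 4.
Posterior ∝ λe^(−3λ) · λ^23e^(−4λ) = λ^24e^(−7λ), i.e. Gamma(shape=25, rate=7).
The mode of a Gamma(a, b) with a ≥ 1 (shape–rate) is (a−1)/b = 24/7 ≈ 3.43.

λ̂_MAP = 3.43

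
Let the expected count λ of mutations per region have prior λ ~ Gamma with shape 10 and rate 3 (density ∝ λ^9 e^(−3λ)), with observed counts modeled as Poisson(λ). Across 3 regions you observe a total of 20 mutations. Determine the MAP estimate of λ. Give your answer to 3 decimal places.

Σxᵢ = 20, n = 3.
Posterior ∝ λ^9e^(−3λ) · λ^20e^(−3λ) = λ^29e^(−6λ), i.e. Gamma(shape=30, rate=6).
The mode of a Gamma(a, b) with a ≥ 1 (shape–rate) is (a−1)/b = 29/6 ≈ 4.833.

λ̂_MAP = 4.833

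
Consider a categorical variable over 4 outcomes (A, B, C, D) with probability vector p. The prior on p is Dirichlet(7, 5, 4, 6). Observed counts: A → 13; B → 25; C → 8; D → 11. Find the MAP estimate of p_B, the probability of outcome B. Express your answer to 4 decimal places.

The posterior is Dirichlet(αᵢ + nᵢ) = Dirichlet(20, 30, 12, 17).
For a Dirichlet(a₁,…,a_K) with all aᵢ > 1, the mode has j-th component (aⱼ − 1)/(Σaᵢ − K).
Here Σaᵢ = 79 and K = 4, so p_B = (30 − 1)/(79 − 4) = 29/75 ≈ 0.3867.

MAP estimate of p_B = 0.3867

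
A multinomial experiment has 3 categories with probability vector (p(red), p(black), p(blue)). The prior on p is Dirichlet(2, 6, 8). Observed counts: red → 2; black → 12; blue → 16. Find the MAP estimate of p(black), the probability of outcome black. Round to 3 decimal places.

MAP estimate of p(black) = 0.395

The posterior is Dirichlet(αᵢ + nᵢ) = Dirichlet(4, 18, 24).
For a Dirichlet(a₁,…,a_K) with all aᵢ > 1, the mode has j-th component (aⱼ − 1)/(Σaᵢ − K).
Here Σaᵢ = 46 and K = 3, so p(black) = (18 − 1)/(46 − 3) = 17/43 ≈ 0.395.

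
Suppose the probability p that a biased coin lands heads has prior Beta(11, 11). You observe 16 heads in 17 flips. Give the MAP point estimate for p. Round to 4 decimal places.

p̂_MAP = 0.7027

Prior: Beta(11, 11).
Data: 16 successes in 17 trials. The binomial likelihood contributes p^16(1−p)^1, so the posterior is Beta(11+16, 11+1) = Beta(27, 12).
For Beta(a, b) with a, b > 1 the mode is (a−1)/(a+b−2) = 26/37 ≈ 0.7027.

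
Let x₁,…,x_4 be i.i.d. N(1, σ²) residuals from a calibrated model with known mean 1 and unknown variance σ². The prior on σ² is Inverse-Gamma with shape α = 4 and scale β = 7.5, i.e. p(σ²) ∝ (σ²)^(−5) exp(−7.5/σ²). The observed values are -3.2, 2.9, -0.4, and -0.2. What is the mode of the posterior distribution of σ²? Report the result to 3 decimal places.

Sum of squared deviations about the known mean: SS = (-3.2−1)² + (2.9−1)² + (-0.4−1)² + (-0.2−1)² = 24.65.
The Normal likelihood contributes (σ²)^(−n/2) exp(−SS/(2σ²)), so the posterior is Inverse-Gamma(α + n/2, β + SS/2) = Inverse-Gamma(6, 19.825).
The mode of Inverse-Gamma(a, b) is b/(a+1) = 19.825/7 ≈ 2.832.

σ̂²_MAP = 2.832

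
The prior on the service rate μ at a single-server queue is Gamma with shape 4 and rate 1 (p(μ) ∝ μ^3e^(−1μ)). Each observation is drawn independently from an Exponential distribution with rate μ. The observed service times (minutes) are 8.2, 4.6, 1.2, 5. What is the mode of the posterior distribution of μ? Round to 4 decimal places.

The Exponential(rate=μ) likelihood is ∝ μ^n e^(−μΣtᵢ). Here n = 4 and Σtᵢ = 8.2 + 4.6 + 1.2 + 5 = 19.
Posterior ∝ μ^3e^(−1μ) · μ^4e^(−19μ) = μ^7e^(−20μ), i.e. Gamma(8, 20).
Mode = (a−1)/b = 7/20 ≈ 0.3500.

μ̂_MAP = 0.3500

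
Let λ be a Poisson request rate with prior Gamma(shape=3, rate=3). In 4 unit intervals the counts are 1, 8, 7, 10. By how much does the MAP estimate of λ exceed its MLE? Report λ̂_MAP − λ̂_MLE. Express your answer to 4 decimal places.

MAP − MLE = -2.5000

Σxᵢ = 26. Posterior is Gamma(29, 7); MAP = (29−1)/7 = 28/7 ≈ 4.00000.
MLE = x̄ = 26/4 ≈ 6.50000.
Difference = 28/7 − 26/4 = -5/2 ≈ -2.5000.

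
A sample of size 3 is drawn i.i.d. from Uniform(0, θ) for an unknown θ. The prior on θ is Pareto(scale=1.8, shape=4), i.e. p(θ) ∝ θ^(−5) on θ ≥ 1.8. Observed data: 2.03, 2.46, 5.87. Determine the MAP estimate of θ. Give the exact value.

The Uniform(0, θ) likelihood is θ^(−n) for θ ≥ max(xᵢ), zero otherwise. Here max(xᵢ) = 5.87.
Posterior ∝ θ^(−5) · θ^(−3) = θ^(−8) on θ ≥ max(1.8, 5.87) = 5.87.
This density is strictly decreasing in θ, so the posterior mode lies at the lower boundary of the support.

θ̂_MAP = 5.87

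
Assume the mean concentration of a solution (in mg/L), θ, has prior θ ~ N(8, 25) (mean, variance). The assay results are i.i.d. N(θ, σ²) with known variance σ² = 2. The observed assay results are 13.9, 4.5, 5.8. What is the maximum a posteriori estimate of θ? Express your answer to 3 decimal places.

n = 3; x̄ = (13.9 + 4.5 + 5.8)/3 = 24.2/3 = 121/15 ≈ 8.0667.
For a Normal prior and Normal likelihood with known variance, the posterior is Normal; its mode equals its mean, the precision-weighted average.
Prior precision 1/σ₀² = 1/25 = 0.04; data precision n/σ² = 3/2 = 1.5.
θ̂ = (0.04·8 + 1.5·(121/15)) / (0.04 + 1.5) = 12.42/1.54 = 621/77 ≈ 8.065.

θ̂_MAP = 8.065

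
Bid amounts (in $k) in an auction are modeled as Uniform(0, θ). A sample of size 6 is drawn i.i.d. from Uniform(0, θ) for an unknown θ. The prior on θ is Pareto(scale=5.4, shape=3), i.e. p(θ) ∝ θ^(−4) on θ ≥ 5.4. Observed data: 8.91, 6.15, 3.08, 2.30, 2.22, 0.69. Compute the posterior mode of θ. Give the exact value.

θ̂_MAP = 8.91

The Uniform(0, θ) likelihood is θ^(−n) for θ ≥ max(xᵢ), zero otherwise. Here max(xᵢ) = 8.91.
Posterior ∝ θ^(−4) · θ^(−6) = θ^(−10) on θ ≥ max(5.4, 8.91) = 8.91.
This density is strictly decreasing in θ, so the posterior mode lies at the lower boundary of the support.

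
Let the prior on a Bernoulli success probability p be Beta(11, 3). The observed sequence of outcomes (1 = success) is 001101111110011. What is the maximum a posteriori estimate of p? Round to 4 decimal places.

p̂_MAP = 0.7407

Prior: Beta(11, 3).
Data: 10 successes in 15 trials (from the sequence). The binomial likelihood contributes p^10(1−p)^5, so the posterior is Beta(11+10, 3+5) = Beta(21, 8).
For Beta(a, b) with a, b > 1 the mode is (a−1)/(a+b−2) = 20/27 ≈ 0.7407.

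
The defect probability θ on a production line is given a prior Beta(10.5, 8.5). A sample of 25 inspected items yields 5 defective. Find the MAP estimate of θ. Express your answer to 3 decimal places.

θ̂_MAP = 0.345

Prior: Beta(10.5, 8.5).
Data: 5 successes in 25 trials. The binomial likelihood contributes θ^5(1−θ)^20, so the posterior is Beta(10.5+5, 8.5+20) = Beta(15.5, 28.5).
For Beta(a, b) with a, b > 1 the mode is (a−1)/(a+b−2) = 14.5/42 ≈ 0.345.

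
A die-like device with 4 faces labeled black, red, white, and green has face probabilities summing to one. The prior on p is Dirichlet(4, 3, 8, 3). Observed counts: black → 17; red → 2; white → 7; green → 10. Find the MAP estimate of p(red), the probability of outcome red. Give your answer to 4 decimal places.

The posterior is Dirichlet(αᵢ + nᵢ) = Dirichlet(21, 5, 15, 13).
For a Dirichlet(a₁,…,a_K) with all aᵢ > 1, the mode has j-th component (aⱼ − 1)/(Σaᵢ − K).
Here Σaᵢ = 54 and K = 4, so p(red) = (5 − 1)/(54 − 4) = 4/50 ≈ 0.0800.

MAP estimate of p(red) = 0.0800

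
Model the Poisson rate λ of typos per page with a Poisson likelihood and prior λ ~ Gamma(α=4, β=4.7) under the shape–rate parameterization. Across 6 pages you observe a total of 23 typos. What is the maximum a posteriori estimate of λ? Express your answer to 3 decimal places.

λ̂_MAP = 2.430

Σxᵢ = 23, n = 6.
Posterior ∝ λ^3e^(−4.7λ) · λ^23e^(−6λ) = λ^26e^(−10.7λ), i.e. Gamma(shape=27, rate=10.7).
The mode of a Gamma(a, b) with a ≥ 1 (shape–rate) is (a−1)/b = 26/10.7 ≈ 2.430.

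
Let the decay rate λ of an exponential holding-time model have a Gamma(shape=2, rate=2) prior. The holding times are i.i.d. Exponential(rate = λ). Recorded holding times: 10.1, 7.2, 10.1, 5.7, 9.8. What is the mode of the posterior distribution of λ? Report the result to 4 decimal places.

λ̂_MAP = 0.1336

The Exponential(rate=λ) likelihood is ∝ λ^n e^(−λΣtᵢ). Here n = 5 and Σtᵢ = 10.1 + 7.2 + 10.1 + 5.7 + 9.8 = 42.9.
Posterior ∝ λe^(−2λ) · λ^5e^(−42.9λ) = λ^6e^(−44.9λ), i.e. Gamma(7, 44.9).
Mode = (a−1)/b = 6/44.9 ≈ 0.1336.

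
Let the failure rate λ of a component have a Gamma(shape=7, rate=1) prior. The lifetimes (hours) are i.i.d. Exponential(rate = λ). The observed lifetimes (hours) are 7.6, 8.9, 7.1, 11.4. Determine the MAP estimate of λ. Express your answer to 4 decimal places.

The Exponential(rate=λ) likelihood is ∝ λ^n e^(−λΣtᵢ). Here n = 4 and Σtᵢ = 7.6 + 8.9 + 7.1 + 11.4 = 35.
Posterior ∝ λ^6e^(−1λ) · λ^4e^(−35λ) = λ^10e^(−36λ), i.e. Gamma(11, 36).
Mode = (a−1)/b = 10/36 ≈ 0.2778.

λ̂_MAP = 0.2778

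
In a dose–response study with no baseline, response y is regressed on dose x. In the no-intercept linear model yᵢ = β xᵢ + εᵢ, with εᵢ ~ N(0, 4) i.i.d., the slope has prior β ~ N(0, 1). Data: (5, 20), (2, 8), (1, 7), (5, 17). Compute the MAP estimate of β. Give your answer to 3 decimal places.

log p(β | y) = −Σ(yᵢ − βxᵢ)²/(2·4) − β²/(2·1) + const.
Setting the derivative to zero: Σxᵢ(yᵢ − βxᵢ)/4 − β/1 = 0, so β = Σxᵢyᵢ / (Σxᵢ² + σ²/τ²).
Σxᵢyᵢ = 5·20 + 2·8 + 1·7 + 5·17 = 208; Σxᵢ² = 55; σ²/τ² = 4.
β̂_MAP = 208 / (55 + 4) = 208/59 ≈ 3.525.

β̂_MAP = 3.525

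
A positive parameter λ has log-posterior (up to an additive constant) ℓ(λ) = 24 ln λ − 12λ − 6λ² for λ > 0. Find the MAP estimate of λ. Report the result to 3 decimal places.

ℓ'(λ) = 24/λ − 12 − 12λ. Setting this to zero and multiplying by λ: 12λ² + 12λ − 24 = 0.
λ = (−12 + √(12² + 4·12·24)) / (2·12) = (−12 + √1296) / 24 = (−12 + 36)/24 = 1.
ℓ''(λ) = −24/λ² − 12 < 0, confirming a maximum.

λ̂_MAP = 1.000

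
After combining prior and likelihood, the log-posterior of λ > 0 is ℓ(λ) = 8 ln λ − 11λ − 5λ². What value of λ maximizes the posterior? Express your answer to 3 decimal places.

λ̂_MAP = 0.500

ℓ'(λ) = 8/λ − 11 − 10λ. Setting this to zero and multiplying by λ: 10λ² + 11λ − 8 = 0.
λ = (−11 + √(11² + 4·10·8)) / (2·10) = (−11 + √441) / 20 = (−11 + 21)/20 = 1/2.
ℓ''(λ) = −8/λ² − 10 < 0, confirming a maximum.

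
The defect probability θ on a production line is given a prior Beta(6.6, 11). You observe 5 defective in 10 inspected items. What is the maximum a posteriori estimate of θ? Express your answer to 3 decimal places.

Prior: Beta(6.6, 11).
Data: 5 successes in 10 trials. The binomial likelihood contributes θ^5(1−θ)^5, so the posterior is Beta(6.6+5, 11+5) = Beta(11.6, 16).
For Beta(a, b) with a, b > 1 the mode is (a−1)/(a+b−2) = 10.6/25.6 ≈ 0.414.

θ̂_MAP = 0.414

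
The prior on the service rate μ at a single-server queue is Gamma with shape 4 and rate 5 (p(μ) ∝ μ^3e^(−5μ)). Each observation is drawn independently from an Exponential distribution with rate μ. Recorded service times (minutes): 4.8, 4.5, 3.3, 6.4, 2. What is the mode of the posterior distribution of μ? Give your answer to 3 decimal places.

The Exponential(rate=μ) likelihood is ∝ μ^n e^(−μΣtᵢ). Here n = 5 and Σtᵢ = 4.8 + 4.5 + 3.3 + 6.4 + 2 = 21.
Posterior ∝ μ^3e^(−5μ) · μ^5e^(−21μ) = μ^8e^(−26μ), i.e. Gamma(9, 26).
Mode = (a−1)/b = 8/26 ≈ 0.308.

μ̂_MAP = 0.308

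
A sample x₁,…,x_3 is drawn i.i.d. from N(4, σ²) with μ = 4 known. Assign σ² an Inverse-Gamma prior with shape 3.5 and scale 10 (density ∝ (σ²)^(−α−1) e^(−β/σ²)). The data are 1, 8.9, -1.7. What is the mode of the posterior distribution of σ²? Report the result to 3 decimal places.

σ̂²_MAP = 7.125

Sum of squared deviations about the known mean: SS = (1−4)² + (8.9−4)² + (-1.7−4)² = 65.5.
The Normal likelihood contributes (σ²)^(−n/2) exp(−SS/(2σ²)), so the posterior is Inverse-Gamma(α + n/2, β + SS/2) = Inverse-Gamma(5, 42.75).
The mode of Inverse-Gamma(a, b) is b/(a+1) = 42.75/6 ≈ 7.125.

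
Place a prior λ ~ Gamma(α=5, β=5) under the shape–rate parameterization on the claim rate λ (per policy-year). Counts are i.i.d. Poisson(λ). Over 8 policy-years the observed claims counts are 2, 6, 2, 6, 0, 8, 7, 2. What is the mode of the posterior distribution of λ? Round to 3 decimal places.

Σxᵢ = 2+6+2+6+0+8+7+2 = 33, with n = 8.
Posterior ∝ λ^4e^(−5λ) · λ^33e^(−8λ) = λ^37e^(−13λ), i.e. Gamma(shape=38, rate=13).
The mode of a Gamma(a, b) with a ≥ 1 (shape–rate) is (a−1)/b = 37/13 ≈ 2.846.

λ̂_MAP = 2.846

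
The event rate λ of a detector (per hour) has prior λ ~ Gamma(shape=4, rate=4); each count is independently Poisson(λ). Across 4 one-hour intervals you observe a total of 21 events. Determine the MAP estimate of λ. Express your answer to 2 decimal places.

λ̂_MAP = 3.00

Σxᵢ = 21, n = 4.
Posterior ∝ λ^3e^(−4λ) · λ^21e^(−4λ) = λ^24e^(−8λ), i.e. Gamma(shape=25, rate=8).
The mode of a Gamma(a, b) with a ≥ 1 (shape–rate) is (a−1)/b = 24/8 ≈ 3.00.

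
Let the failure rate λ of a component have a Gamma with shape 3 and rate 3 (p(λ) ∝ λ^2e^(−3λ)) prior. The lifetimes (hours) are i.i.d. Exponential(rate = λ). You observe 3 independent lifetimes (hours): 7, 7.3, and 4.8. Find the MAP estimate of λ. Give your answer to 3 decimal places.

The Exponential(rate=λ) likelihood is ∝ λ^n e^(−λΣtᵢ). Here n = 3 and Σtᵢ = 7 + 7.3 + 4.8 = 19.1.
Posterior ∝ λ^2e^(−3λ) · λ^3e^(−19.1λ) = λ^5e^(−22.1λ), i.e. Gamma(6, 22.1).
Mode = (a−1)/b = 5/22.1 ≈ 0.226.

λ̂_MAP = 0.226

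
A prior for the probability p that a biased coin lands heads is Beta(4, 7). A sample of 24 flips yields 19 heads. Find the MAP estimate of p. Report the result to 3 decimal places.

Prior: Beta(4, 7).
Data: 19 successes in 24 trials. The binomial likelihood contributes p^19(1−p)^5, so the posterior is Beta(4+19, 7+5) = Beta(23, 12).
For Beta(a, b) with a, b > 1 the mode is (a−1)/(a+b−2) = 22/33 ≈ 0.667.

p̂_MAP = 0.667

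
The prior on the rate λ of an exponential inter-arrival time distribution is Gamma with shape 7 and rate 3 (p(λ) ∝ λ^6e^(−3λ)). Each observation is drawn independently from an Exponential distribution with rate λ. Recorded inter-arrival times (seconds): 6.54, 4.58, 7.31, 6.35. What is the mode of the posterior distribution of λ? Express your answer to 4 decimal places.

λ̂_MAP = 0.3600

The Exponential(rate=λ) likelihood is ∝ λ^n e^(−λΣtᵢ). Here n = 4 and Σtᵢ = 6.54 + 4.58 + 7.31 + 6.35 = 24.78.
Posterior ∝ λ^6e^(−3λ) · λ^4e^(−24.78λ) = λ^10e^(−27.78λ), i.e. Gamma(11, 27.78).
Mode = (a−1)/b = 10/27.78 ≈ 0.3600.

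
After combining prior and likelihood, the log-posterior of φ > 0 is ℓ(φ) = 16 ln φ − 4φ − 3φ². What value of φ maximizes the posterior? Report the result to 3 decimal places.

φ̂_MAP = 1.333

ℓ'(φ) = 16/φ − 4 − 6φ. Setting this to zero and multiplying by φ: 6φ² + 4φ − 16 = 0.
φ = (−4 + √(4² + 4·6·16)) / (2·6) = (−4 + √400) / 12 = (−4 + 20)/12 = 4/3.
ℓ''(φ) = −16/φ² − 6 < 0, confirming a maximum.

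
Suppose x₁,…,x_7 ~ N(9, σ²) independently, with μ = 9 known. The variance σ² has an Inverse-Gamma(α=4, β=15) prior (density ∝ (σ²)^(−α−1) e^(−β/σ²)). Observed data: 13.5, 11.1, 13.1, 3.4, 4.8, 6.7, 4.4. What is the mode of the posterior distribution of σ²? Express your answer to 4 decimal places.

Sum of squared deviations about the known mean: SS = (13.5−9)² + (11.1−9)² + (13.1−9)² + (3.4−9)² + (4.8−9)² + (6.7−9)² + (4.4−9)² = 116.92.
The Normal likelihood contributes (σ²)^(−n/2) exp(−SS/(2σ²)), so the posterior is Inverse-Gamma(α + n/2, β + SS/2) = Inverse-Gamma(7.5, 73.46).
The mode of Inverse-Gamma(a, b) is b/(a+1) = 73.46/8.5 ≈ 8.6424.

σ̂²_MAP = 8.6424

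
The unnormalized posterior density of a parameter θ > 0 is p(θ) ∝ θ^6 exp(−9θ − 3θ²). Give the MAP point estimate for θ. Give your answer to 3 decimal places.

ℓ'(θ) = 6/θ − 9 − 6θ. Setting this to zero and multiplying by θ: 6θ² + 9θ − 6 = 0.
θ = (−9 + √(9² + 4·6·6)) / (2·6) = (−9 + √225) / 12 = (−9 + 15)/12 = 1/2.
ℓ''(θ) = −6/θ² − 6 < 0, confirming a maximum.

θ̂_MAP = 0.500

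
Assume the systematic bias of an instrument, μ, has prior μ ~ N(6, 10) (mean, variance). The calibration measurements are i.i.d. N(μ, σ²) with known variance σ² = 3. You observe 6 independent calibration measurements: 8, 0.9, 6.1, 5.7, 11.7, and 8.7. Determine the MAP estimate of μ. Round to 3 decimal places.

μ̂_MAP = 6.810

n = 6; x̄ = (8 + 0.9 + 6.1 + 5.7 + 11.7 + 8.7)/6 = 41.1/6 = 6.85.
For a Normal prior and Normal likelihood with known variance, the posterior is Normal; its mode equals its mean, the precision-weighted average.
Prior precision 1/σ₀² = 1/10 = 0.1; data precision n/σ² = 6/3 = 2.
μ̂ = (0.1·6 + 2·6.85) / (0.1 + 2) = 14.3/2.1 = 143/21 ≈ 6.810.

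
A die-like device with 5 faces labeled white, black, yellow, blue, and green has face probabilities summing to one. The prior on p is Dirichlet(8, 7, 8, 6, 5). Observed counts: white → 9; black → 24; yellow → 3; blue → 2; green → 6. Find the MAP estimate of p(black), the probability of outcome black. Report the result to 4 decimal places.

The posterior is Dirichlet(αᵢ + nᵢ) = Dirichlet(17, 31, 11, 8, 11).
For a Dirichlet(a₁,…,a_K) with all aᵢ > 1, the mode has j-th component (aⱼ − 1)/(Σaᵢ − K).
Here Σaᵢ = 78 and K = 5, so p(black) = (31 − 1)/(78 − 5) = 30/73 ≈ 0.4110.

MAP estimate of p(black) = 0.4110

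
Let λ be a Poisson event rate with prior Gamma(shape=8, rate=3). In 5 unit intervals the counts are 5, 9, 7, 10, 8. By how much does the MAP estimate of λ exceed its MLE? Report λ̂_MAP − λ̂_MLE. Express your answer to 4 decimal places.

Σxᵢ = 39. Posterior is Gamma(47, 8); MAP = (47−1)/8 = 46/8 ≈ 5.75000.
MLE = x̄ = 39/5 ≈ 7.80000.
Difference = 46/8 − 39/5 = -41/20 ≈ -2.0500.

MAP − MLE = -2.0500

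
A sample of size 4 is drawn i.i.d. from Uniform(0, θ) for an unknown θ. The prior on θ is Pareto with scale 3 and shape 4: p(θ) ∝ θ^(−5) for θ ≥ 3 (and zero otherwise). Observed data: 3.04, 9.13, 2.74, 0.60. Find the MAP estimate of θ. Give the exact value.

The Uniform(0, θ) likelihood is θ^(−n) for θ ≥ max(xᵢ), zero otherwise. Here max(xᵢ) = 9.13.
Posterior ∝ θ^(−5) · θ^(−4) = θ^(−9) on θ ≥ max(3, 9.13) = 9.13.
This density is strictly decreasing in θ, so the posterior mode lies at the lower boundary of the support.

θ̂_MAP = 9.13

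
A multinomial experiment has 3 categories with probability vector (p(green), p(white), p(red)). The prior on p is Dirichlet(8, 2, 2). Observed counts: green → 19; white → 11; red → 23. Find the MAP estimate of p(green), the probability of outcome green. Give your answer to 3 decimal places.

The posterior is Dirichlet(αᵢ + nᵢ) = Dirichlet(27, 13, 25).
For a Dirichlet(a₁,…,a_K) with all aᵢ > 1, the mode has j-th component (aⱼ − 1)/(Σaᵢ − K).
Here Σaᵢ = 65 and K = 3, so p(green) = (27 − 1)/(65 − 3) = 26/62 ≈ 0.419.

MAP estimate of p(green) = 0.419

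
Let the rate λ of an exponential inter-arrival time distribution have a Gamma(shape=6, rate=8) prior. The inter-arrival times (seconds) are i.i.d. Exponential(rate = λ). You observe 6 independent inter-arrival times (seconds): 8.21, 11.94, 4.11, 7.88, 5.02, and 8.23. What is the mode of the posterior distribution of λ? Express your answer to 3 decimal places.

λ̂_MAP = 0.206

The Exponential(rate=λ) likelihood is ∝ λ^n e^(−λΣtᵢ). Here n = 6 and Σtᵢ = 8.21 + 11.94 + 4.11 + 7.88 + 5.02 + 8.23 = 45.39.
Posterior ∝ λ^5e^(−8λ) · λ^6e^(−45.39λ) = λ^11e^(−53.39λ), i.e. Gamma(12, 53.39).
Mode = (a−1)/b = 11/53.39 ≈ 0.206.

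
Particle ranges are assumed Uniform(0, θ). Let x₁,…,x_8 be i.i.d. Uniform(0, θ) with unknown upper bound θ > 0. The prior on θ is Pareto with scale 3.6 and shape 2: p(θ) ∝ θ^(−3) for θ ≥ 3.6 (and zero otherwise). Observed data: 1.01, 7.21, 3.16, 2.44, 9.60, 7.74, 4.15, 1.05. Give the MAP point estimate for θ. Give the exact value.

The Uniform(0, θ) likelihood is θ^(−n) for θ ≥ max(xᵢ), zero otherwise. Here max(xᵢ) = 9.60.
Posterior ∝ θ^(−3) · θ^(−8) = θ^(−11) on θ ≥ max(3.6, 9.60) = 9.60.
This density is strictly decreasing in θ, so the posterior mode lies at the lower boundary of the support.

θ̂_MAP = 9.60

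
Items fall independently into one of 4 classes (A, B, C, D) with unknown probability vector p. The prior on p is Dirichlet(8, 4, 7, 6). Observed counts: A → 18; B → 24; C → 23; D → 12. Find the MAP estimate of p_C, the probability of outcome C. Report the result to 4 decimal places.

MAP estimate of p_C = 0.2959

The posterior is Dirichlet(αᵢ + nᵢ) = Dirichlet(26, 28, 30, 18).
For a Dirichlet(a₁,…,a_K) with all aᵢ > 1, the mode has j-th component (aⱼ − 1)/(Σaᵢ − K).
Here Σaᵢ = 102 and K = 4, so p_C = (30 − 1)/(102 − 4) = 29/98 ≈ 0.2959.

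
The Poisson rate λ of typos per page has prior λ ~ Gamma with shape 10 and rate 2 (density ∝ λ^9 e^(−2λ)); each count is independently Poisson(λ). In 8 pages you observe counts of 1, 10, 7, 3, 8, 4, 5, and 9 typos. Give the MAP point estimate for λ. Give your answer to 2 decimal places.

λ̂_MAP = 5.60

Σxᵢ = 1+10+7+3+8+4+5+9 = 47, with n = 8.
Posterior ∝ λ^9e^(−2λ) · λ^47e^(−8λ) = λ^56e^(−10λ), i.e. Gamma(shape=57, rate=10).
The mode of a Gamma(a, b) with a ≥ 1 (shape–rate) is (a−1)/b = 56/10 ≈ 5.60.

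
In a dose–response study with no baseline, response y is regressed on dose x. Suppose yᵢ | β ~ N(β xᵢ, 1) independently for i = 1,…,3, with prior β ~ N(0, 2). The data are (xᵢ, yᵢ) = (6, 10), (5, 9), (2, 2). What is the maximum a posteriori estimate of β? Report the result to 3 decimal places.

β̂_MAP = 1.664

log p(β | y) = −Σ(yᵢ − βxᵢ)²/(2·1) − β²/(2·2) + const.
Setting the derivative to zero: Σxᵢ(yᵢ − βxᵢ)/1 − β/2 = 0, so β = Σxᵢyᵢ / (Σxᵢ² + σ²/τ²).
Σxᵢyᵢ = 6·10 + 5·9 + 2·2 = 109; Σxᵢ² = 65; σ²/τ² = 0.5.
β̂_MAP = 109 / (65 + 0.5) = 109/65.5 ≈ 1.664.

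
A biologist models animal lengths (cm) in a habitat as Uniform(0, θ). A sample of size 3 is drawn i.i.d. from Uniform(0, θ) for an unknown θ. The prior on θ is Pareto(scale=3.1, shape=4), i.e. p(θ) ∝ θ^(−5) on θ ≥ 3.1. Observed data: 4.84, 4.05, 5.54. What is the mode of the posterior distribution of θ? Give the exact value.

The Uniform(0, θ) likelihood is θ^(−n) for θ ≥ max(xᵢ), zero otherwise. Here max(xᵢ) = 5.54.
Posterior ∝ θ^(−5) · θ^(−3) = θ^(−8) on θ ≥ max(3.1, 5.54) = 5.54.
This density is strictly decreasing in θ, so the posterior mode lies at the lower boundary of the support.

θ̂_MAP = 5.54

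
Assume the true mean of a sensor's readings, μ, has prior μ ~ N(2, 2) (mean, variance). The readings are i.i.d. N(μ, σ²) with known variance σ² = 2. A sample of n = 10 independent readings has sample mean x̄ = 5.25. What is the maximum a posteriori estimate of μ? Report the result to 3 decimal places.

n = 10, x̄ = 5.25.
For a Normal prior and Normal likelihood with known variance, the posterior is Normal; its mode equals its mean, the precision-weighted average.
Prior precision 1/σ₀² = 1/2 = 0.5; data precision n/σ² = 10/2 = 5.
μ̂ = (0.5·2 + 5·5.25) / (0.5 + 5) = 27.25/5.5 = 109/22 ≈ 4.955.

μ̂_MAP = 4.955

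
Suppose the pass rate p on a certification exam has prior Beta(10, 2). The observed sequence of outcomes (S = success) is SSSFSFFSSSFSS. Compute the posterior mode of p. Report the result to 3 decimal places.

Prior: Beta(10, 2).
Data: 9 successes in 13 trials (from the sequence). The binomial likelihood contributes p^9(1−p)^4, so the posterior is Beta(10+9, 2+4) = Beta(19, 6).
For Beta(a, b) with a, b > 1 the mode is (a−1)/(a+b−2) = 18/23 ≈ 0.783.

p̂_MAP = 0.783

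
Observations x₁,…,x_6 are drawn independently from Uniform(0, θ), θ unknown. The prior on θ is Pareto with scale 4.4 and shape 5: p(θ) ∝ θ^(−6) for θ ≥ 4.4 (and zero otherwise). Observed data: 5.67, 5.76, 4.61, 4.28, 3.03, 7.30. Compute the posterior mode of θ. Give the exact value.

The Uniform(0, θ) likelihood is θ^(−n) for θ ≥ max(xᵢ), zero otherwise. Here max(xᵢ) = 7.30.
Posterior ∝ θ^(−6) · θ^(−6) = θ^(−12) on θ ≥ max(4.4, 7.30) = 7.30.
This density is strictly decreasing in θ, so the posterior mode lies at the lower boundary of the support.

θ̂_MAP = 7.30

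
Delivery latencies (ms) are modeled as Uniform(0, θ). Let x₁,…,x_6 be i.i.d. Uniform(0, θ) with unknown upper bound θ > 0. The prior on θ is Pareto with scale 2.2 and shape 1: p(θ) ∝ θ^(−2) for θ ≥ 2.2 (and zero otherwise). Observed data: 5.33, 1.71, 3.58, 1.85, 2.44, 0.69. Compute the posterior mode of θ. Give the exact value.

θ̂_MAP = 5.33

The Uniform(0, θ) likelihood is θ^(−n) for θ ≥ max(xᵢ), zero otherwise. Here max(xᵢ) = 5.33.
Posterior ∝ θ^(−2) · θ^(−6) = θ^(−8) on θ ≥ max(2.2, 5.33) = 5.33.
This density is strictly decreasing in θ, so the posterior mode lies at the lower boundary of the support.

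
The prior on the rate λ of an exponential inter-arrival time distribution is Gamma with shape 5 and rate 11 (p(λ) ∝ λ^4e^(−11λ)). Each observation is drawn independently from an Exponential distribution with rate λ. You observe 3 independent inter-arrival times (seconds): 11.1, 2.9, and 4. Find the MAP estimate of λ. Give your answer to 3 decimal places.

The Exponential(rate=λ) likelihood is ∝ λ^n e^(−λΣtᵢ). Here n = 3 and Σtᵢ = 11.1 + 2.9 + 4 = 18.
Posterior ∝ λ^4e^(−11λ) · λ^3e^(−18λ) = λ^7e^(−29λ), i.e. Gamma(8, 29).
Mode = (a−1)/b = 7/29 ≈ 0.241.

λ̂_MAP = 0.241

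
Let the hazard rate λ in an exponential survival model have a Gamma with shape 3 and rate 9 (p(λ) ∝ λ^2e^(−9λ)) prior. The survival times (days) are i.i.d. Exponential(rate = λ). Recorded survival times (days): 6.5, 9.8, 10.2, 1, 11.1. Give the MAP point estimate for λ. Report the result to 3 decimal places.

λ̂_MAP = 0.147

The Exponential(rate=λ) likelihood is ∝ λ^n e^(−λΣtᵢ). Here n = 5 and Σtᵢ = 6.5 + 9.8 + 10.2 + 1 + 11.1 = 38.6.
Posterior ∝ λ^2e^(−9λ) · λ^5e^(−38.6λ) = λ^7e^(−47.6λ), i.e. Gamma(8, 47.6).
Mode = (a−1)/b = 7/47.6 ≈ 0.147.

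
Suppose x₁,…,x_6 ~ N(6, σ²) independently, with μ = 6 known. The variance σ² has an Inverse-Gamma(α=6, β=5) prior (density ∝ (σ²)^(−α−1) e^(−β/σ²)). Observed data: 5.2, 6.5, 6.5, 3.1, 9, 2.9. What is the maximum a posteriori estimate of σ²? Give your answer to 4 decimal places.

Sum of squared deviations about the known mean: SS = (5.2−6)² + (6.5−6)² + (6.5−6)² + (3.1−6)² + (9−6)² + (2.9−6)² = 28.16.
The Normal likelihood contributes (σ²)^(−n/2) exp(−SS/(2σ²)), so the posterior is Inverse-Gamma(α + n/2, β + SS/2) = Inverse-Gamma(9, 19.08).
The mode of Inverse-Gamma(a, b) is b/(a+1) = 19.08/10 ≈ 1.9080.

σ̂²_MAP = 1.9080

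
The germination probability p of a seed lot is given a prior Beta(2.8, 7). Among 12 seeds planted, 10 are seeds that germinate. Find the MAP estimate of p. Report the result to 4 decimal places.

Prior: Beta(2.8, 7).
Data: 10 successes in 12 trials. The binomial likelihood contributes p^10(1−p)^2, so the posterior is Beta(2.8+10, 7+2) = Beta(12.8, 9).
For Beta(a, b) with a, b > 1 the mode is (a−1)/(a+b−2) = 11.8/19.8 ≈ 0.5960.

p̂_MAP = 0.5960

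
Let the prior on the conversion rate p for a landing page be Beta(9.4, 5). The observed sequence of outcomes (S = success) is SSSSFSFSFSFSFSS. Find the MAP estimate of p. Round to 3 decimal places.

Prior: Beta(9.4, 5).
Data: 10 successes in 15 trials (from the sequence). The binomial likelihood contributes p^10(1−p)^5, so the posterior is Beta(9.4+10, 5+5) = Beta(19.4, 10).
For Beta(a, b) with a, b > 1 the mode is (a−1)/(a+b−2) = 18.4/27.4 ≈ 0.672.

p̂_MAP = 0.672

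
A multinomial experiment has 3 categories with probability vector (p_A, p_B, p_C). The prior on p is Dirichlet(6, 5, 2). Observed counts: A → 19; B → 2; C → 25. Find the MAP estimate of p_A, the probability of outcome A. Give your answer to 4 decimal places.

The posterior is Dirichlet(αᵢ + nᵢ) = Dirichlet(25, 7, 27).
For a Dirichlet(a₁,…,a_K) with all aᵢ > 1, the mode has j-th component (aⱼ − 1)/(Σaᵢ − K).
Here Σaᵢ = 59 and K = 3, so p_A = (25 − 1)/(59 − 3) = 24/56 ≈ 0.4286.

MAP estimate of p_A = 0.4286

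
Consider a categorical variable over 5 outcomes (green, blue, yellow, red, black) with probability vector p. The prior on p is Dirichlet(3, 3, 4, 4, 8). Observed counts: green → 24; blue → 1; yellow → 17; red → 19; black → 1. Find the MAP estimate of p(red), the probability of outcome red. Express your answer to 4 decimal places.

MAP estimate of p(red) = 0.2785

The posterior is Dirichlet(αᵢ + nᵢ) = Dirichlet(27, 4, 21, 23, 9).
For a Dirichlet(a₁,…,a_K) with all aᵢ > 1, the mode has j-th component (aⱼ − 1)/(Σaᵢ − K).
Here Σaᵢ = 84 and K = 5, so p(red) = (23 − 1)/(84 − 5) = 22/79 ≈ 0.2785.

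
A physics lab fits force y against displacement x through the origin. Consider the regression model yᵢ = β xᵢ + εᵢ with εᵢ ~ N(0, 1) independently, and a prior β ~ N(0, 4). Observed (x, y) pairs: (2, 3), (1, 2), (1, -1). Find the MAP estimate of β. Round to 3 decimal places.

log p(β | y) = −Σ(yᵢ − βxᵢ)²/(2·1) − β²/(2·4) + const.
Setting the derivative to zero: Σxᵢ(yᵢ − βxᵢ)/1 − β/4 = 0, so β = Σxᵢyᵢ / (Σxᵢ² + σ²/τ²).
Σxᵢyᵢ = 2·3 + 1·2 + 1·(-1) = 7; Σxᵢ² = 6; σ²/τ² = 0.25.
β̂_MAP = 7 / (6 + 0.25) = 7/6.25 ≈ 1.120.

β̂_MAP = 1.120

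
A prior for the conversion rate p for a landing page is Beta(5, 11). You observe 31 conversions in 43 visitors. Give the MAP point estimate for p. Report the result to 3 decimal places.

Prior: Beta(5, 11).
Data: 31 successes in 43 trials. The binomial likelihood contributes p^31(1−p)^12, so the posterior is Beta(5+31, 11+12) = Beta(36, 23).
For Beta(a, b) with a, b > 1 the mode is (a−1)/(a+b−2) = 35/57 ≈ 0.614.

p̂_MAP = 0.614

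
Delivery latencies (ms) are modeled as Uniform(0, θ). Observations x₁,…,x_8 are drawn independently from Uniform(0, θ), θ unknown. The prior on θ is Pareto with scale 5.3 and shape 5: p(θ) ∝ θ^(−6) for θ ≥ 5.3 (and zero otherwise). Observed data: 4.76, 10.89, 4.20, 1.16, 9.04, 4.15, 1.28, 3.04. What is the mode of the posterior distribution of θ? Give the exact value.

The Uniform(0, θ) likelihood is θ^(−n) for θ ≥ max(xᵢ), zero otherwise. Here max(xᵢ) = 10.89.
Posterior ∝ θ^(−6) · θ^(−8) = θ^(−14) on θ ≥ max(5.3, 10.89) = 10.89.
This density is strictly decreasing in θ, so the posterior mode lies at the lower boundary of the support.

θ̂_MAP = 10.89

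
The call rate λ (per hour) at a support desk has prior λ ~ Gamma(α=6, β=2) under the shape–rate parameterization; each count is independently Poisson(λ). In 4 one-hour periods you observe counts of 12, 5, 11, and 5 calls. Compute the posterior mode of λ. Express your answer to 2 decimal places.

Σxᵢ = 12+5+11+5 = 33, with n = 4.
Posterior ∝ λ^5e^(−2λ) · λ^33e^(−4λ) = λ^38e^(−6λ), i.e. Gamma(shape=39, rate=6).
The mode of a Gamma(a, b) with a ≥ 1 (shape–rate) is (a−1)/b = 38/6 ≈ 6.33.

λ̂_MAP = 6.33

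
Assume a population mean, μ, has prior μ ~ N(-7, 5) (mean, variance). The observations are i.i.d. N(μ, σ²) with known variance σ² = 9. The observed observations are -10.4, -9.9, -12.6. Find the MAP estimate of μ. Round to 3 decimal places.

n = 3; x̄ = ((-10.4) + (-9.9) + (-12.6))/3 = -32.9/3 = -329/30 ≈ -10.9667.
For a Normal prior and Normal likelihood with known variance, the posterior is Normal; its mode equals its mean, the precision-weighted average.
Prior precision 1/σ₀² = 1/5 = 0.2; data precision n/σ² = 3/9 = 1/3.
μ̂ = (0.2·(-7) + (1/3)·(-329/30)) / (0.2 + 1/3) = (-91/18)/(8/15) = -455/48 ≈ -9.479.

μ̂_MAP = -9.479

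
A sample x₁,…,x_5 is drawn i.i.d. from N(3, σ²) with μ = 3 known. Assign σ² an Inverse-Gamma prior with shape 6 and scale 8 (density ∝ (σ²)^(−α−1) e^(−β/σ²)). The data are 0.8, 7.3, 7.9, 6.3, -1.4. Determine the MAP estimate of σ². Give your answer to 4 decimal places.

Sum of squared deviations about the known mean: SS = (0.8−3)² + (7.3−3)² + (7.9−3)² + (6.3−3)² + (-1.4−3)² = 77.59.
The Normal likelihood contributes (σ²)^(−n/2) exp(−SS/(2σ²)), so the posterior is Inverse-Gamma(α + n/2, β + SS/2) = Inverse-Gamma(8.5, 46.795).
The mode of Inverse-Gamma(a, b) is b/(a+1) = 46.795/9.5 ≈ 4.9258.

σ̂²_MAP = 4.9258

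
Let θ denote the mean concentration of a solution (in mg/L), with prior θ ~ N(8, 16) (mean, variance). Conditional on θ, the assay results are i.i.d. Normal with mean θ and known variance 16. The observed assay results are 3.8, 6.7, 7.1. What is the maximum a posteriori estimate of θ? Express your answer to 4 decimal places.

θ̂_MAP = 6.4000

n = 3; x̄ = (3.8 + 6.7 + 7.1)/3 = 17.6/3 = 88/15 ≈ 5.8667.
For a Normal prior and Normal likelihood with known variance, the posterior is Normal; its mode equals its mean, the precision-weighted average.
Prior precision 1/σ₀² = 1/16 = 0.0625; data precision n/σ² = 3/16 = 0.1875.
θ̂ = (0.0625·8 + 0.1875·(88/15)) / (0.0625 + 0.1875) = 1.6/0.25 = 6.4000.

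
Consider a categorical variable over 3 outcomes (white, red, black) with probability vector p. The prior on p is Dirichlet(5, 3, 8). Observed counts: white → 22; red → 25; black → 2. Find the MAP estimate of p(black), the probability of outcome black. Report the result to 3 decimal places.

MAP estimate of p(black) = 0.145

The posterior is Dirichlet(αᵢ + nᵢ) = Dirichlet(27, 28, 10).
For a Dirichlet(a₁,…,a_K) with all aᵢ > 1, the mode has j-th component (aⱼ − 1)/(Σaᵢ − K).
Here Σaᵢ = 65 and K = 3, so p(black) = (10 − 1)/(65 − 3) = 9/62 ≈ 0.145.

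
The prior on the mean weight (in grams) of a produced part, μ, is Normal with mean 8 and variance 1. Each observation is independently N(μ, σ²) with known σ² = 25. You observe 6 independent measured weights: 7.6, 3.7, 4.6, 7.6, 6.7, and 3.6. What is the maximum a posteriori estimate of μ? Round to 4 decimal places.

μ̂_MAP = 7.5419

n = 6; x̄ = (7.6 + 3.7 + 4.6 + 7.6 + 6.7 + 3.6)/6 = 33.8/6 = 169/30 ≈ 5.6333.
For a Normal prior and Normal likelihood with known variance, the posterior is Normal; its mode equals its mean, the precision-weighted average.
Prior precision 1/σ₀² = 1/1 = 1; data precision n/σ² = 6/25 = 0.24.
μ̂ = (1·8 + 0.24·(169/30)) / (1 + 0.24) = 9.352/1.24 = 1169/155 ≈ 7.5419.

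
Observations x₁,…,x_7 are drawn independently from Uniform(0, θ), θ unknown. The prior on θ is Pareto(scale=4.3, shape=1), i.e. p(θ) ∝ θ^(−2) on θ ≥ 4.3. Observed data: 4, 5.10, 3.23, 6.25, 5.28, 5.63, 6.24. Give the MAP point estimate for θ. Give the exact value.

The Uniform(0, θ) likelihood is θ^(−n) for θ ≥ max(xᵢ), zero otherwise. Here max(xᵢ) = 6.25.
Posterior ∝ θ^(−2) · θ^(−7) = θ^(−9) on θ ≥ max(4.3, 6.25) = 6.25.
This density is strictly decreasing in θ, so the posterior mode lies at the lower boundary of the support.

θ̂_MAP = 6.25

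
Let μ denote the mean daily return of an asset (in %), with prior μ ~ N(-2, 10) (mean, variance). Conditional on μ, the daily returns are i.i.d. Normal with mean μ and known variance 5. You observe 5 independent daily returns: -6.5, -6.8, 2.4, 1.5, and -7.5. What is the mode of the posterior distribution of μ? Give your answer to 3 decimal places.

μ̂_MAP = -3.255

n = 5; x̄ = ((-6.5) + (-6.8) + 2.4 + 1.5 + (-7.5))/5 = -16.9/5 = -3.38.
For a Normal prior and Normal likelihood with known variance, the posterior is Normal; its mode equals its mean, the precision-weighted average.
Prior precision 1/σ₀² = 1/10 = 0.1; data precision n/σ² = 5/5 = 1.
μ̂ = (0.1·(-2) + 1·(-3.38)) / (0.1 + 1) = (-3.58)/1.1 = -179/55 ≈ -3.255.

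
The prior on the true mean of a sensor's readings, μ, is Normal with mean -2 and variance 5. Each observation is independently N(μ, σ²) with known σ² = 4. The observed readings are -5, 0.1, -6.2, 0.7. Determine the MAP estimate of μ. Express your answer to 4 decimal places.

n = 4; x̄ = ((-5) + 0.1 + (-6.2) + 0.7)/4 = -10.4/4 = -2.6.
For a Normal prior and Normal likelihood with known variance, the posterior is Normal; its mode equals its mean, the precision-weighted average.
Prior precision 1/σ₀² = 1/5 = 0.2; data precision n/σ² = 4/4 = 1.
μ̂ = (0.2·(-2) + 1·(-2.6)) / (0.2 + 1) = (-3)/1.2 = -2.5000.

μ̂_MAP = -2.5000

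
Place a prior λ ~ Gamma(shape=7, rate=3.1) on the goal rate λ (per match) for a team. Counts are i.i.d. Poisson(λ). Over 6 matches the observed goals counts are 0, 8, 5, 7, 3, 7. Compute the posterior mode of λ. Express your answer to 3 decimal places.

Σxᵢ = 0+8+5+7+3+7 = 30, with n = 6.
Posterior ∝ λ^6e^(−3.1λ) · λ^30e^(−6λ) = λ^36e^(−9.1λ), i.e. Gamma(shape=37, rate=9.1).
The mode of a Gamma(a, b) with a ≥ 1 (shape–rate) is (a−1)/b = 36/9.1 ≈ 3.956.

λ̂_MAP = 3.956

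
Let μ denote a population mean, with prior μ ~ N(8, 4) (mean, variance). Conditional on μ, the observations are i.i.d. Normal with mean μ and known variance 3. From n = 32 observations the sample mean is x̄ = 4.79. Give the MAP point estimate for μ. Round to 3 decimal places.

μ̂_MAP = 4.864

n = 32, x̄ = 4.79.
For a Normal prior and Normal likelihood with known variance, the posterior is Normal; its mode equals its mean, the precision-weighted average.
Prior precision 1/σ₀² = 1/4 = 0.25; data precision n/σ² = 32/3.
μ̂ = (0.25·8 + (32/3)·4.79) / (0.25 + 32/3) = (3982/75)/(131/12) = 15928/3275 ≈ 4.864.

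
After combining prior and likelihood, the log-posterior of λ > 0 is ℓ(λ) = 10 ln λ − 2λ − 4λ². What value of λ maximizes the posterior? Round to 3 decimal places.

λ̂_MAP = 1.000

ℓ'(λ) = 10/λ − 2 − 8λ. Setting this to zero and multiplying by λ: 8λ² + 2λ − 10 = 0.
λ = (−2 + √(2² + 4·8·10)) / (2·8) = (−2 + √324) / 16 = (−2 + 18)/16 = 1.
ℓ''(λ) = −10/λ² − 8 < 0, confirming a maximum.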